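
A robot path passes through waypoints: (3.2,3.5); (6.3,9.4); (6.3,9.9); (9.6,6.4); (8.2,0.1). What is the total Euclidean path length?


Segment lengths:
  seg1 = sqrt((3.1)^2 + (5.9)^2) = 6.6648
  seg2 = sqrt((0.0)^2 + (0.5)^2) = 0.5
  seg3 = sqrt((3.3)^2 + (-3.5)^2) = 4.8104
  seg4 = sqrt((-1.4)^2 + (-6.3)^2) = 6.4537
Total = 18.4289


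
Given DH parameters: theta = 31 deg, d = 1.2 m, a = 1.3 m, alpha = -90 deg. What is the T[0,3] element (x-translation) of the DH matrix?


T[0,3] = a * cos(theta)
= 1.3 * cos(31 deg)
= 1.3 * 0.8572
= 1.1143


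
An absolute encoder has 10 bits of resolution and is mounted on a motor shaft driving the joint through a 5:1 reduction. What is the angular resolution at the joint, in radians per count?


counts = 2^10 = 1024
effective counts at joint = 1024 * 5 = 5120
resolution = 2*pi / 5120
= 0.0012 rad/count


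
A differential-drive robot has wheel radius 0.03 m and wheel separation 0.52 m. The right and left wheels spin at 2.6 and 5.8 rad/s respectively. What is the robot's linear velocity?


vR = r*wR = 0.03*2.6 = 0.078 m/s
vL = r*wL = 0.03*5.8 = 0.174 m/s
v = (vR+vL)/2 = 0.126 m/s
omega = (vR-vL)/L = -0.1846 rad/s
linear velocity = 0.126 m/s


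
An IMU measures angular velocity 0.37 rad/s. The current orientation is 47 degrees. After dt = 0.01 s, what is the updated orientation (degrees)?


delta_theta = w * dt = 0.37 * 0.01 = 0.0037 rad
= 0.212 deg
theta_new = 47 + 0.212 = 47.212 deg


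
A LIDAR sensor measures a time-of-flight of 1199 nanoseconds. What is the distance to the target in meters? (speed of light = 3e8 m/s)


tof = 1199 ns = 1.199e-06 s
dist = c * tof / 2
= 3e8 * 1.199e-06 / 2
= 179.85 m


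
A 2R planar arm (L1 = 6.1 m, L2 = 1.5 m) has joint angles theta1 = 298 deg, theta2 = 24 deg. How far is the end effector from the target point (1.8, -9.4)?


End effector via forward kinematics:
x = L1*cos(t1) + L2*cos(t1+t2) = 4.0458
y = L1*sin(t1) + L2*sin(t1+t2) = -6.3095
Distance to target:
d = sqrt((1.8 - 4.0458)^2 + (-9.4 - -6.3095)^2)
= sqrt(5.0436 + 9.5514)
= 3.8203 m


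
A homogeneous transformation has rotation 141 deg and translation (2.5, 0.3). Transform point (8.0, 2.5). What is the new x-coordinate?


x' = cos(theta)*px - sin(theta)*py + tx
= -0.7771*8.0 - 0.6293*2.5 + 2.5
= -5.2905


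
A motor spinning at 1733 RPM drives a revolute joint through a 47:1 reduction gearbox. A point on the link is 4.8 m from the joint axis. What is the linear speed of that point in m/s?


omega_motor = 1733 * 2*pi/60 = 181.4793 rad/s
omega_joint = omega_motor / 47 = 3.8613 rad/s
v = omega_joint * r = 3.8613 * 4.8
= 18.5341 m/s


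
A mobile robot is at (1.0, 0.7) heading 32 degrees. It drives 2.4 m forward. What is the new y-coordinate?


y_new = y0 + d*sin(theta)
= 0.7 + 2.4*sin(32)
= 0.7 + 1.2718
= 1.9718


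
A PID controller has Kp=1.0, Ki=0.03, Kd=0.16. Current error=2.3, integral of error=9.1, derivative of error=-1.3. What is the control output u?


u = Kp*e + Ki*int(e) + Kd*de/dt
= 1.0*2.3 + 0.03*9.1 + 0.16*(-1.3)
= 2.3 + 0.273 + -0.208
= 2.365


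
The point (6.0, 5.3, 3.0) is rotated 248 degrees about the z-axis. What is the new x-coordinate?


Rotation about z-axis: x' = x*cos(theta) - y*sin(theta)
= 6.0 * -0.3746 - 5.3 * -0.9272
= 2.6664


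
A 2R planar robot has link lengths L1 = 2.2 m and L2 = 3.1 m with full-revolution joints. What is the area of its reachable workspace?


r_max = L1 + L2 = 5.3 m
r_min = |L1 - L2| = 0.9 m
Area = pi*(r_max^2 - r_min^2)
= pi*(28.09 - 0.81)
= pi * 27.28
= 85.7026 m^2


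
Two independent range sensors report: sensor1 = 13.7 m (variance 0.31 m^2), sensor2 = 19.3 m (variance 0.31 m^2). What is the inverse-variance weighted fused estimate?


w1 = (1/var1) / (1/var1 + 1/var2)
   = 3.2258 / (3.2258 + 3.2258) = 0.5
w2 = 1 - w1 = 0.5
fused = w1*s1 + w2*s2 = 6.85 + 9.65
= 16.5 m


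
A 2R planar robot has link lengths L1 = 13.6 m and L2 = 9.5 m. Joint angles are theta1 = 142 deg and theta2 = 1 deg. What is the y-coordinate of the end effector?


Convert angles to radians: theta1 = 2.4784, theta2 = 0.0175
y = L1*sin(theta1) + L2*sin(theta1+theta2)
y = 8.373 + 5.7172
y = 14.0902


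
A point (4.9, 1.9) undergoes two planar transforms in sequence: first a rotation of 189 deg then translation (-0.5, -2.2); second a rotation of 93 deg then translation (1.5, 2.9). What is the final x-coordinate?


After transform 1:
x1 = cos(189)*4.9 - sin(189)*1.9 + -0.5 = -5.0424
y1 = sin(189)*4.9 + cos(189)*1.9 + -2.2 = -4.8431
After transform 2:
x2 = cos(93)*-5.0424 - sin(93)*-4.8431 + 1.5
= 6.6004


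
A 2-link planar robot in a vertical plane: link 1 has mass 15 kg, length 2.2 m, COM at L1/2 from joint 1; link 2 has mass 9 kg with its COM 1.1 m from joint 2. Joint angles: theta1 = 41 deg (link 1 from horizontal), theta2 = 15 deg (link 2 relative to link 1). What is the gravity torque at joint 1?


Horizontal distance from joint 1 to link-1 COM:
  x_c1 = (L1/2)*cos(t1) = 1.1 * 0.7547 = 0.8302 m
Horizontal distance from joint 1 to link-2 COM:
  x_c2 = L1*cos(t1) + Lc2*cos(t1+t2)
       = 2.2*0.7547 + 1.1*0.5592 = 2.2755 m
tau1 = m1*g*x_c1 + m2*g*x_c2
     = 15*9.81*0.8302 + 9*9.81*2.2755
     = 122.1611 + 200.9015
     = 323.0626 Nm


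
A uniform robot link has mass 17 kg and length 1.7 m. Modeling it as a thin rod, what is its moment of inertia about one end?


I = (1/3) * m * L^2
= (1/3) * 17 * 1.7^2
= 0.333333 * 17 * 2.89
= 16.3767 kg*m^2


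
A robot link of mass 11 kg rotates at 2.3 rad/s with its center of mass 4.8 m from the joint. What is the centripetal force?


F = m * omega^2 * r
= 11 * 2.3^2 * 4.8
= 11 * 5.29 * 4.8
= 279.312 N


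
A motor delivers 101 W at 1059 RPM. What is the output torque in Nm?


omega = 1059 * 2*pi/60 = 110.8982 rad/s
tau = P / omega = 101 / 110.8982
= 0.9107 Nm


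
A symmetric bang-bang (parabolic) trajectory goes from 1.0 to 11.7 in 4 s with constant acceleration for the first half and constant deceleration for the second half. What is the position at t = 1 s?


Symmetric rest-to-rest: each phase covers (pf-p0)/2 in time T/2. 0.5*a*(T/2)^2 = (pf-p0)/2 => a = 4*(pf-p0)/T^2
a = 4*(11.7-1.0)/4^2 = 2.675
t = 1 is in the acceleration phase (t <= T/2).
p = p0 + 0.5*a*t^2 = 1.0 + 0.5*2.675*1^2
= 2.3375


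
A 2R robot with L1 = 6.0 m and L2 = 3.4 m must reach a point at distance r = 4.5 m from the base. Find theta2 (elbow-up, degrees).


cos(theta2) = (r^2 - L1^2 - L2^2) / (2*L1*L2)
cos(theta2) = (20.25 - 36.0 - 11.56) / 40.8
cos(theta2) = -0.669363
theta2 = 132.0179 degrees


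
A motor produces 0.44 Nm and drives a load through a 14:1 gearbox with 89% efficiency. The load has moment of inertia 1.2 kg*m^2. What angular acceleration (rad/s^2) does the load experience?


tau_out = tau_motor * N * eta
= 0.44 * 14 * 0.89 = 5.4824 Nm
alpha = tau_out / I = 5.4824 / 1.2
= 4.5687 rad/s^2


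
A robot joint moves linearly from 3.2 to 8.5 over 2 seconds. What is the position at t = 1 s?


s = t/T = 1/2 = 0.5
p(t) = p0 + (pf-p0)*s
= 3.2 + (8.5 - 3.2) * 0.5
= 5.85


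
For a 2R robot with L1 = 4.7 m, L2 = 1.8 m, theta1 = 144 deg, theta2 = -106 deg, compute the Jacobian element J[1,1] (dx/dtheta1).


J[1,1] = -L1*sin(t1) - L2*sin(t1+t2)
= -4.7*sin(144) - 1.8*sin(38)
= -3.8708


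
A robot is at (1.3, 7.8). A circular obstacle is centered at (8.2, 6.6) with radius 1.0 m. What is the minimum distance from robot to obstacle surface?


center_dist = sqrt((1.3-8.2)^2 + (7.8-6.6)^2)
= sqrt(47.61 + 1.44)
= 7.0036
min_dist = center_dist - radius = 7.0036 - 1.0 = 6.0036 m


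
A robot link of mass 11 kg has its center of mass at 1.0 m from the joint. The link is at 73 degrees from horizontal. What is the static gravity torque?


tau = m*g*L*cos(angle)
= 11 * 9.81 * 1.0 * cos(73 deg)
= 11 * 9.81 * 1.0 * 0.2924
= 31.5498 Nm


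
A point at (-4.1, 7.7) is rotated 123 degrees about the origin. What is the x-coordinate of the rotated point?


x' = x*cos(theta) - y*sin(theta)
cos(123 deg) = -0.5446, sin(123 deg) = 0.8387
x' = -4.1 * -0.5446 - 7.7 * 0.8387
= 2.233 - 6.4578
= -4.2247


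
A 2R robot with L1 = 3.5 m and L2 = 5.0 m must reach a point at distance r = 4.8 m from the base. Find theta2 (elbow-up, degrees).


cos(theta2) = (r^2 - L1^2 - L2^2) / (2*L1*L2)
cos(theta2) = (23.04 - 12.25 - 25.0) / 35.0
cos(theta2) = -0.406
theta2 = 113.9538 degrees


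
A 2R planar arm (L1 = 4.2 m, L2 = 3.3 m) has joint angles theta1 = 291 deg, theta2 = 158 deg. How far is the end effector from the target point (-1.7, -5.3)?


End effector via forward kinematics:
x = L1*cos(t1) + L2*cos(t1+t2) = 1.5627
y = L1*sin(t1) + L2*sin(t1+t2) = -0.6215
Distance to target:
d = sqrt((-1.7 - 1.5627)^2 + (-5.3 - -0.6215)^2)
= sqrt(10.6455 + 21.888)
= 5.7038 m


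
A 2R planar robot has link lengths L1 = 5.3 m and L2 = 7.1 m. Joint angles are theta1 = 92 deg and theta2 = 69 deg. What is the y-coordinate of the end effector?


Convert angles to radians: theta1 = 1.6057, theta2 = 1.2043
y = L1*sin(theta1) + L2*sin(theta1+theta2)
y = 5.2968 + 2.3115
y = 7.6083


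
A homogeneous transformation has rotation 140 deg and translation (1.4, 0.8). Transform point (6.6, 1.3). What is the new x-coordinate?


x' = cos(theta)*px - sin(theta)*py + tx
= -0.766*6.6 - 0.6428*1.3 + 1.4
= -4.4915


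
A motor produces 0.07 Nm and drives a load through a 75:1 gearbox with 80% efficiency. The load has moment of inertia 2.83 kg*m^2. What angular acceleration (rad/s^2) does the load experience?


tau_out = tau_motor * N * eta
= 0.07 * 75 * 0.8 = 4.2 Nm
alpha = tau_out / I = 4.2 / 2.83
= 1.4841 rad/s^2


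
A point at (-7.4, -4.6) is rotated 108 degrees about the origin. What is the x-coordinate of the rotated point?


x' = x*cos(theta) - y*sin(theta)
cos(108 deg) = -0.309, sin(108 deg) = 0.9511
x' = -7.4 * -0.309 - -4.6 * 0.9511
= 2.2867 - -4.3749
= 6.6616


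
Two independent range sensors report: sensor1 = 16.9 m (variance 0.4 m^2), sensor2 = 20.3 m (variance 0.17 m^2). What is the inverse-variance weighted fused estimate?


w1 = (1/var1) / (1/var1 + 1/var2)
   = 2.5 / (2.5 + 5.8824) = 0.2982
w2 = 1 - w1 = 0.7018
fused = w1*s1 + w2*s2 = 5.0404 + 14.2456
= 19.286 m


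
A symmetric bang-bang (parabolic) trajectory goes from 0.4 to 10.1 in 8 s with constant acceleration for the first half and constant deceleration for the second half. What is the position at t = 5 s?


Symmetric rest-to-rest: each phase covers (pf-p0)/2 in time T/2. 0.5*a*(T/2)^2 = (pf-p0)/2 => a = 4*(pf-p0)/T^2
a = 4*(10.1-0.4)/8^2 = 0.6062
t = 5 is in the deceleration phase (t > T/2).
p = pf - 0.5*a*(T-t)^2 = 10.1 - 0.5*0.6062*3^2
= 7.3719


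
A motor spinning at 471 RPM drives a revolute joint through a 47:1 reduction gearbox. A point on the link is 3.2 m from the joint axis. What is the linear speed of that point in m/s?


omega_motor = 471 * 2*pi/60 = 49.323 rad/s
omega_joint = omega_motor / 47 = 1.0494 rad/s
v = omega_joint * r = 1.0494 * 3.2
= 3.3582 m/s


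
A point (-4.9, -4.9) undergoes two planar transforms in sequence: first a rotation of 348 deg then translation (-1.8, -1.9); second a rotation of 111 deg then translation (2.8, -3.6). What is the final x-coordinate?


After transform 1:
x1 = cos(348)*-4.9 - sin(348)*-4.9 + -1.8 = -7.6117
y1 = sin(348)*-4.9 + cos(348)*-4.9 + -1.9 = -5.6742
After transform 2:
x2 = cos(111)*-7.6117 - sin(111)*-5.6742 + 2.8
= 10.8251


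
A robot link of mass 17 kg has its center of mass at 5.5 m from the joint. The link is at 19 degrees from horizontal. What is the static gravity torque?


tau = m*g*L*cos(angle)
= 17 * 9.81 * 5.5 * cos(19 deg)
= 17 * 9.81 * 5.5 * 0.9455
= 867.2627 Nm


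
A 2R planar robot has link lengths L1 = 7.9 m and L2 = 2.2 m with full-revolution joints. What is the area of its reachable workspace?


r_max = L1 + L2 = 10.1 m
r_min = |L1 - L2| = 5.7 m
Area = pi*(r_max^2 - r_min^2)
= pi*(102.01 - 32.49)
= pi * 69.52
= 218.4035 m^2


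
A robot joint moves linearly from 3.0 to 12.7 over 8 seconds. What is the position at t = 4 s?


s = t/T = 4/8 = 0.5
p(t) = p0 + (pf-p0)*s
= 3.0 + (12.7 - 3.0) * 0.5
= 7.85


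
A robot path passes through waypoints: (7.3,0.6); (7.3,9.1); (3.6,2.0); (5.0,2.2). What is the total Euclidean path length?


Segment lengths:
  seg1 = sqrt((0.0)^2 + (8.5)^2) = 8.5
  seg2 = sqrt((-3.7)^2 + (-7.1)^2) = 8.0062
  seg3 = sqrt((1.4)^2 + (0.2)^2) = 1.4142
Total = 17.9205


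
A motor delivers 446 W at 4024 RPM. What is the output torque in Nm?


omega = 4024 * 2*pi/60 = 421.3923 rad/s
tau = P / omega = 446 / 421.3923
= 1.0584 Nm


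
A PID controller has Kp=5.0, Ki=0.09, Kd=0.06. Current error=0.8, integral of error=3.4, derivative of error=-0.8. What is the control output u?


u = Kp*e + Ki*int(e) + Kd*de/dt
= 5.0*0.8 + 0.09*3.4 + 0.06*(-0.8)
= 4.0 + 0.306 + -0.048
= 4.258


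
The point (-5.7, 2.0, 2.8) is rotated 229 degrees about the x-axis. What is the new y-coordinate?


Rotation about x-axis: y' = y*cos(theta) - z*sin(theta)
= 2.0 * -0.6561 - 2.8 * -0.7547
= 0.8011


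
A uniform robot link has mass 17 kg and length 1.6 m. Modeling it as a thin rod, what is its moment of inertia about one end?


I = (1/3) * m * L^2
= (1/3) * 17 * 1.6^2
= 0.333333 * 17 * 2.56
= 14.5067 kg*m^2


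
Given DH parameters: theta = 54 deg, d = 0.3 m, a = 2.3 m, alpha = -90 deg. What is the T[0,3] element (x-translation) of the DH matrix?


T[0,3] = a * cos(theta)
= 2.3 * cos(54 deg)
= 2.3 * 0.5878
= 1.3519


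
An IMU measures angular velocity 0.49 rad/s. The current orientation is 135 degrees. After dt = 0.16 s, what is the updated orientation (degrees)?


delta_theta = w * dt = 0.49 * 0.16 = 0.0784 rad
= 4.492 deg
theta_new = 135 + 4.492 = 139.492 deg


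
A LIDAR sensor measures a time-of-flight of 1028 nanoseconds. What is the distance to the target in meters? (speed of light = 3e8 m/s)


tof = 1028 ns = 1.028e-06 s
dist = c * tof / 2
= 3e8 * 1.028e-06 / 2
= 154.2 m


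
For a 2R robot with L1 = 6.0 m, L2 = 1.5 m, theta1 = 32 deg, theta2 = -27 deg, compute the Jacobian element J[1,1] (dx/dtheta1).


J[1,1] = -L1*sin(t1) - L2*sin(t1+t2)
= -6.0*sin(32) - 1.5*sin(5)
= -3.3102


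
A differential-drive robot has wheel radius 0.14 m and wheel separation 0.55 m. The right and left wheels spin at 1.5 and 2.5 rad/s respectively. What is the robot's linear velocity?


vR = r*wR = 0.14*1.5 = 0.21 m/s
vL = r*wL = 0.14*2.5 = 0.35 m/s
v = (vR+vL)/2 = 0.28 m/s
omega = (vR-vL)/L = -0.2545 rad/s
linear velocity = 0.28 m/s


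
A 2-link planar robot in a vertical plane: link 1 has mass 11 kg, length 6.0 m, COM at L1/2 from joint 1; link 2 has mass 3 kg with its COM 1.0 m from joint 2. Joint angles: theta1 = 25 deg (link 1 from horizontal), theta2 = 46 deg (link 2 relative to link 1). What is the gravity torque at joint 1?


Horizontal distance from joint 1 to link-1 COM:
  x_c1 = (L1/2)*cos(t1) = 3.0 * 0.9063 = 2.7189 m
Horizontal distance from joint 1 to link-2 COM:
  x_c2 = L1*cos(t1) + Lc2*cos(t1+t2)
       = 6.0*0.9063 + 1.0*0.3256 = 5.7634 m
tau1 = m1*g*x_c1 + m2*g*x_c2
     = 11*9.81*2.7189 + 3*9.81*5.7634
     = 293.399 + 169.6173
     = 463.0163 Nm


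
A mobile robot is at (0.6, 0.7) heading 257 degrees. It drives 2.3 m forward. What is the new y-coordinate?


y_new = y0 + d*sin(theta)
= 0.7 + 2.3*sin(257)
= 0.7 + -2.2411
= -1.5411


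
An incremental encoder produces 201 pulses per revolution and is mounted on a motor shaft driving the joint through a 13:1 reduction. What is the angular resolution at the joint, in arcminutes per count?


counts per rev = 201
effective counts at joint = 201 * 13 = 2613
resolution = 360*60 / 2613
= 8.2664 arcmin/count


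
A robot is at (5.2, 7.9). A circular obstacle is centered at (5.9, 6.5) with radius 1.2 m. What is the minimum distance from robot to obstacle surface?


center_dist = sqrt((5.2-5.9)^2 + (7.9-6.5)^2)
= sqrt(0.49 + 1.96)
= 1.5652
min_dist = center_dist - radius = 1.5652 - 1.2 = 0.3652 m


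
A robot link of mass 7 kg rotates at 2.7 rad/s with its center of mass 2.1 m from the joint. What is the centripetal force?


F = m * omega^2 * r
= 7 * 2.7^2 * 2.1
= 7 * 7.29 * 2.1
= 107.163 N


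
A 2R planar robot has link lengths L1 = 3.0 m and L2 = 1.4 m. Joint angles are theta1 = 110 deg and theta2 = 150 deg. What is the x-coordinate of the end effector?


Convert angles to radians: theta1 = 1.9199, theta2 = 2.618
x = L1*cos(theta1) + L2*cos(theta1+theta2)
x = -1.0261 + -0.2431
x = -1.2692


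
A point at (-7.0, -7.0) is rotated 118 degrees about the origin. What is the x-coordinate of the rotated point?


x' = x*cos(theta) - y*sin(theta)
cos(118 deg) = -0.4695, sin(118 deg) = 0.8829
x' = -7.0 * -0.4695 - -7.0 * 0.8829
= 3.2863 - -6.1806
= 9.4669


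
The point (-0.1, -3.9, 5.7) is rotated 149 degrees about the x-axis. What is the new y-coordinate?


Rotation about x-axis: y' = y*cos(theta) - z*sin(theta)
= -3.9 * -0.8572 - 5.7 * 0.515
= 0.4072


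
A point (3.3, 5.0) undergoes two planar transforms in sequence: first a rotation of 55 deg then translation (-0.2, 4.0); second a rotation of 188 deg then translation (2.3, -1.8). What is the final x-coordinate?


After transform 1:
x1 = cos(55)*3.3 - sin(55)*5.0 + -0.2 = -2.403
y1 = sin(55)*3.3 + cos(55)*5.0 + 4.0 = 9.5711
After transform 2:
x2 = cos(188)*-2.403 - sin(188)*9.5711 + 2.3
= 6.0116


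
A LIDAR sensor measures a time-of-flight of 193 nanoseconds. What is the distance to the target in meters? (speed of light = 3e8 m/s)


tof = 193 ns = 1.93e-07 s
dist = c * tof / 2
= 3e8 * 1.93e-07 / 2
= 28.95 m


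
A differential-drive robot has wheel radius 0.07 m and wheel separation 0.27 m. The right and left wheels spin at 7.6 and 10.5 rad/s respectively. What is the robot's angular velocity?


vR = r*wR = 0.07*7.6 = 0.532 m/s
vL = r*wL = 0.07*10.5 = 0.735 m/s
v = (vR+vL)/2 = 0.6335 m/s
omega = (vR-vL)/L = -0.7519 rad/s
angular velocity = -0.7519 rad/s


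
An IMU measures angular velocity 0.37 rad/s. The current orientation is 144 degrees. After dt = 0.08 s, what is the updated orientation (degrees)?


delta_theta = w * dt = 0.37 * 0.08 = 0.0296 rad
= 1.696 deg
theta_new = 144 + 1.696 = 145.696 deg


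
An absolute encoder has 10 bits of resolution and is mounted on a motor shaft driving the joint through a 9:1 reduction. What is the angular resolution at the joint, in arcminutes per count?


counts = 2^10 = 1024
effective counts at joint = 1024 * 9 = 9216
resolution = 360*60 / 9216
= 2.3438 arcmin/count


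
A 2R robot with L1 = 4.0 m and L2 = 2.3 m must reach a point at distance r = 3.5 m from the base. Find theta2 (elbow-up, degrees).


cos(theta2) = (r^2 - L1^2 - L2^2) / (2*L1*L2)
cos(theta2) = (12.25 - 16.0 - 5.29) / 18.4
cos(theta2) = -0.491304
theta2 = 119.4263 degrees


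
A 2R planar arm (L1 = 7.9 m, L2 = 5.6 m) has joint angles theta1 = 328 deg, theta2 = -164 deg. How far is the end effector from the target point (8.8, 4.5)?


End effector via forward kinematics:
x = L1*cos(t1) + L2*cos(t1+t2) = 1.3165
y = L1*sin(t1) + L2*sin(t1+t2) = -2.6428
Distance to target:
d = sqrt((8.8 - 1.3165)^2 + (4.5 - -2.6428)^2)
= sqrt(56.0026 + 51.0195)
= 10.3451 m


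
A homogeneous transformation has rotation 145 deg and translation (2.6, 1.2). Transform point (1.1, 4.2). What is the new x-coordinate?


x' = cos(theta)*px - sin(theta)*py + tx
= -0.8192*1.1 - 0.5736*4.2 + 2.6
= -0.7101


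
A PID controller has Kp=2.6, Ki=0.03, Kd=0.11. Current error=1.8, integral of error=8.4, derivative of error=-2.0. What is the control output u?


u = Kp*e + Ki*int(e) + Kd*de/dt
= 2.6*1.8 + 0.03*8.4 + 0.11*(-2.0)
= 4.68 + 0.252 + -0.22
= 4.712


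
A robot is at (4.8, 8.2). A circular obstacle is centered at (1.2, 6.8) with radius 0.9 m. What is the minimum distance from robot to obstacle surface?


center_dist = sqrt((4.8-1.2)^2 + (8.2-6.8)^2)
= sqrt(12.96 + 1.96)
= 3.8626
min_dist = center_dist - radius = 3.8626 - 0.9 = 2.9626 m


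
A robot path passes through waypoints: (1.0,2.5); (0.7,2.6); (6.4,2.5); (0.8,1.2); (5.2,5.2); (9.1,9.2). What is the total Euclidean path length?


Segment lengths:
  seg1 = sqrt((-0.3)^2 + (0.1)^2) = 0.3162
  seg2 = sqrt((5.7)^2 + (-0.1)^2) = 5.7009
  seg3 = sqrt((-5.6)^2 + (-1.3)^2) = 5.7489
  seg4 = sqrt((4.4)^2 + (4.0)^2) = 5.9464
  seg5 = sqrt((3.9)^2 + (4.0)^2) = 5.5866
Total = 23.299


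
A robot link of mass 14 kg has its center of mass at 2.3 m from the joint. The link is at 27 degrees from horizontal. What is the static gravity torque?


tau = m*g*L*cos(angle)
= 14 * 9.81 * 2.3 * cos(27 deg)
= 14 * 9.81 * 2.3 * 0.891
= 281.4529 Nm


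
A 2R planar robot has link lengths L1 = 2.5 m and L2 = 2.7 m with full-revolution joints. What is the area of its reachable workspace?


r_max = L1 + L2 = 5.2 m
r_min = |L1 - L2| = 0.2 m
Area = pi*(r_max^2 - r_min^2)
= pi*(27.04 - 0.04)
= pi * 27.0
= 84.823 m^2


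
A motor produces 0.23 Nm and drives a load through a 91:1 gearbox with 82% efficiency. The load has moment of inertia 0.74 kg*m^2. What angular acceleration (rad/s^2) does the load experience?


tau_out = tau_motor * N * eta
= 0.23 * 91 * 0.82 = 17.1626 Nm
alpha = tau_out / I = 17.1626 / 0.74
= 23.1927 rad/s^2


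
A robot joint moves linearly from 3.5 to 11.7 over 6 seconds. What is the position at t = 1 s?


s = t/T = 1/6 = 0.1667
p(t) = p0 + (pf-p0)*s
= 3.5 + (11.7 - 3.5) * 0.1667
= 4.8667


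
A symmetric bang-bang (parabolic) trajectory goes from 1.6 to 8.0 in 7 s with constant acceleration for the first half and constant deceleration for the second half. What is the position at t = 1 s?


Symmetric rest-to-rest: each phase covers (pf-p0)/2 in time T/2. 0.5*a*(T/2)^2 = (pf-p0)/2 => a = 4*(pf-p0)/T^2
a = 4*(8.0-1.6)/7^2 = 0.5224
t = 1 is in the acceleration phase (t <= T/2).
p = p0 + 0.5*a*t^2 = 1.6 + 0.5*0.5224*1^2
= 1.8612


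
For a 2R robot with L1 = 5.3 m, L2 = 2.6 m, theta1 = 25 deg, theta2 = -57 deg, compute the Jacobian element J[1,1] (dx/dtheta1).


J[1,1] = -L1*sin(t1) - L2*sin(t1+t2)
= -5.3*sin(25) - 2.6*sin(-32)
= -0.8621


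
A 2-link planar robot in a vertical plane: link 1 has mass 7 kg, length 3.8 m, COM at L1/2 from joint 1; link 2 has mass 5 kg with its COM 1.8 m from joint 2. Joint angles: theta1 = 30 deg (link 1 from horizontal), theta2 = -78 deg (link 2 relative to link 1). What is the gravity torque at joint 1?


Horizontal distance from joint 1 to link-1 COM:
  x_c1 = (L1/2)*cos(t1) = 1.9 * 0.866 = 1.6454 m
Horizontal distance from joint 1 to link-2 COM:
  x_c2 = L1*cos(t1) + Lc2*cos(t1+t2)
       = 3.8*0.866 + 1.8*0.6691 = 4.4953 m
tau1 = m1*g*x_c1 + m2*g*x_c2
     = 7*9.81*1.6454 + 5*9.81*4.4953
     = 112.9929 + 220.496
     = 333.4889 Nm


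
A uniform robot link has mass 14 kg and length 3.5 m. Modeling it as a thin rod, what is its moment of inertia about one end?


I = (1/3) * m * L^2
= (1/3) * 14 * 3.5^2
= 0.333333 * 14 * 12.25
= 57.1667 kg*m^2


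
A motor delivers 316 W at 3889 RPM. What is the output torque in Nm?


omega = 3889 * 2*pi/60 = 407.2551 rad/s
tau = P / omega = 316 / 407.2551
= 0.7759 Nm


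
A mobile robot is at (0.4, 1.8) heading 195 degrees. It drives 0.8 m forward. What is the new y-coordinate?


y_new = y0 + d*sin(theta)
= 1.8 + 0.8*sin(195)
= 1.8 + -0.2071
= 1.5929


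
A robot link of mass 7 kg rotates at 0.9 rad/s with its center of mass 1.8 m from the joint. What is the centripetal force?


F = m * omega^2 * r
= 7 * 0.9^2 * 1.8
= 7 * 0.81 * 1.8
= 10.206 N


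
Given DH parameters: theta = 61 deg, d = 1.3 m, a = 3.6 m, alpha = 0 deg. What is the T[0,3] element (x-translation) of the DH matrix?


T[0,3] = a * cos(theta)
= 3.6 * cos(61 deg)
= 3.6 * 0.4848
= 1.7453


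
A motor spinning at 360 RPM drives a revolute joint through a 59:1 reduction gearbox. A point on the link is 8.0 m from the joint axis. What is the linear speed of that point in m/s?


omega_motor = 360 * 2*pi/60 = 37.6991 rad/s
omega_joint = omega_motor / 59 = 0.639 rad/s
v = omega_joint * r = 0.639 * 8.0
= 5.1117 m/s


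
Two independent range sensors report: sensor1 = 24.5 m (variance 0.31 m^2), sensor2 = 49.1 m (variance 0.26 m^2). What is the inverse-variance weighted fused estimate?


w1 = (1/var1) / (1/var1 + 1/var2)
   = 3.2258 / (3.2258 + 3.8462) = 0.4561
w2 = 1 - w1 = 0.5439
fused = w1*s1 + w2*s2 = 11.1754 + 26.7035
= 37.8789 m


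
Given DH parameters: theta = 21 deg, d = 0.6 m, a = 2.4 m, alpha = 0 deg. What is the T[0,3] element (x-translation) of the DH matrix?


T[0,3] = a * cos(theta)
= 2.4 * cos(21 deg)
= 2.4 * 0.9336
= 2.2406


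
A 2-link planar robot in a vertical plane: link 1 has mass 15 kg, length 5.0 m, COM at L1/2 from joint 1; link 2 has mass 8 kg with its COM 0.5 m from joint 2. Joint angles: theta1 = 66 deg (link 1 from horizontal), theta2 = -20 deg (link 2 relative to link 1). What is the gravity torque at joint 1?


Horizontal distance from joint 1 to link-1 COM:
  x_c1 = (L1/2)*cos(t1) = 2.5 * 0.4067 = 1.0168 m
Horizontal distance from joint 1 to link-2 COM:
  x_c2 = L1*cos(t1) + Lc2*cos(t1+t2)
       = 5.0*0.4067 + 0.5*0.6947 = 2.381 m
tau1 = m1*g*x_c1 + m2*g*x_c2
     = 15*9.81*1.0168 + 8*9.81*2.381
     = 149.6282 + 186.8619
     = 336.4901 Nm


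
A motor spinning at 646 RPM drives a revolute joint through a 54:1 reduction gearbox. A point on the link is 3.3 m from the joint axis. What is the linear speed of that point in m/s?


omega_motor = 646 * 2*pi/60 = 67.649 rad/s
omega_joint = omega_motor / 54 = 1.2528 rad/s
v = omega_joint * r = 1.2528 * 3.3
= 4.1341 m/s


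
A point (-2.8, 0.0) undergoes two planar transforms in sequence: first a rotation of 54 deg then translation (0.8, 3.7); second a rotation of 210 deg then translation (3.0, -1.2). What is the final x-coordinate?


After transform 1:
x1 = cos(54)*-2.8 - sin(54)*0.0 + 0.8 = -0.8458
y1 = sin(54)*-2.8 + cos(54)*0.0 + 3.7 = 1.4348
After transform 2:
x2 = cos(210)*-0.8458 - sin(210)*1.4348 + 3.0
= 4.4499


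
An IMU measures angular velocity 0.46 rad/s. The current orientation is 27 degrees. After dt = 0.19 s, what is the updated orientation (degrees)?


delta_theta = w * dt = 0.46 * 0.19 = 0.0874 rad
= 5.0077 deg
theta_new = 27 + 5.0077 = 32.0077 deg


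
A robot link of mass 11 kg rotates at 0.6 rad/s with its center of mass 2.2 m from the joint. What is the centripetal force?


F = m * omega^2 * r
= 11 * 0.6^2 * 2.2
= 11 * 0.36 * 2.2
= 8.712 N


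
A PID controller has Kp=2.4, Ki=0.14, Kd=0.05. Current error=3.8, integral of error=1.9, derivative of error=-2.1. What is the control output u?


u = Kp*e + Ki*int(e) + Kd*de/dt
= 2.4*3.8 + 0.14*1.9 + 0.05*(-2.1)
= 9.12 + 0.266 + -0.105
= 9.281


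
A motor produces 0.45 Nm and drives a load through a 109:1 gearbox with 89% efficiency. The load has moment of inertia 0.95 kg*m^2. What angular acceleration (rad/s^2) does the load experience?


tau_out = tau_motor * N * eta
= 0.45 * 109 * 0.89 = 43.6545 Nm
alpha = tau_out / I = 43.6545 / 0.95
= 45.9521 rad/s^2


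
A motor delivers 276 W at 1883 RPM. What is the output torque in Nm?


omega = 1883 * 2*pi/60 = 197.1873 rad/s
tau = P / omega = 276 / 197.1873
= 1.3997 Nm


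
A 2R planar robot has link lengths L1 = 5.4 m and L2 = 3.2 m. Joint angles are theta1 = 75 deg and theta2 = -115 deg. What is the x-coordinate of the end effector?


Convert angles to radians: theta1 = 1.309, theta2 = -2.0071
x = L1*cos(theta1) + L2*cos(theta1+theta2)
x = 1.3976 + 2.4513
x = 3.849


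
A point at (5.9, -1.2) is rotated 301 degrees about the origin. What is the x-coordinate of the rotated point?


x' = x*cos(theta) - y*sin(theta)
cos(301 deg) = 0.515, sin(301 deg) = -0.8572
x' = 5.9 * 0.515 - -1.2 * -0.8572
= 3.0387 - 1.0286
= 2.0101


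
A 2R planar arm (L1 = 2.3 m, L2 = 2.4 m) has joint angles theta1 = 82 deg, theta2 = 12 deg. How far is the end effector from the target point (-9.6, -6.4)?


End effector via forward kinematics:
x = L1*cos(t1) + L2*cos(t1+t2) = 0.1527
y = L1*sin(t1) + L2*sin(t1+t2) = 4.6718
Distance to target:
d = sqrt((-9.6 - 0.1527)^2 + (-6.4 - 4.6718)^2)
= sqrt(95.1148 + 122.5841)
= 14.7546 m


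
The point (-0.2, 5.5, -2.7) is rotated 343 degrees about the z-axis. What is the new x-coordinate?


Rotation about z-axis: x' = x*cos(theta) - y*sin(theta)
= -0.2 * 0.9563 - 5.5 * -0.2924
= 1.4168


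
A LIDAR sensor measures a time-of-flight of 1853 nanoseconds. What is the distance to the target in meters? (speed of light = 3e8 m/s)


tof = 1853 ns = 1.853e-06 s
dist = c * tof / 2
= 3e8 * 1.853e-06 / 2
= 277.95 m


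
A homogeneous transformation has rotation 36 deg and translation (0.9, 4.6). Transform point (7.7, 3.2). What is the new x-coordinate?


x' = cos(theta)*px - sin(theta)*py + tx
= 0.809*7.7 - 0.5878*3.2 + 0.9
= 5.2485


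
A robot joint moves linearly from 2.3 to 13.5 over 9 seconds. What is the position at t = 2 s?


s = t/T = 2/9 = 0.2222
p(t) = p0 + (pf-p0)*s
= 2.3 + (13.5 - 2.3) * 0.2222
= 4.7889


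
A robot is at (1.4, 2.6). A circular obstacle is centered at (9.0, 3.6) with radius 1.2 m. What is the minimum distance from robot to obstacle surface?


center_dist = sqrt((1.4-9.0)^2 + (2.6-3.6)^2)
= sqrt(57.76 + 1.0)
= 7.6655
min_dist = center_dist - radius = 7.6655 - 1.2 = 6.4655 m


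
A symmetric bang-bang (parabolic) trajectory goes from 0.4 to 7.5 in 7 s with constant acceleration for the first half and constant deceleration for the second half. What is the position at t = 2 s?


Symmetric rest-to-rest: each phase covers (pf-p0)/2 in time T/2. 0.5*a*(T/2)^2 = (pf-p0)/2 => a = 4*(pf-p0)/T^2
a = 4*(7.5-0.4)/7^2 = 0.5796
t = 2 is in the acceleration phase (t <= T/2).
p = p0 + 0.5*a*t^2 = 0.4 + 0.5*0.5796*2^2
= 1.5592


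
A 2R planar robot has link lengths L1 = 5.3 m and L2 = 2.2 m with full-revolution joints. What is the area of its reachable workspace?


r_max = L1 + L2 = 7.5 m
r_min = |L1 - L2| = 3.1 m
Area = pi*(r_max^2 - r_min^2)
= pi*(56.25 - 9.61)
= pi * 46.64
= 146.5239 m^2


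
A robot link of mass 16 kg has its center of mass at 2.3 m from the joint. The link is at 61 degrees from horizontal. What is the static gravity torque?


tau = m*g*L*cos(angle)
= 16 * 9.81 * 2.3 * cos(61 deg)
= 16 * 9.81 * 2.3 * 0.4848
= 175.0202 Nm


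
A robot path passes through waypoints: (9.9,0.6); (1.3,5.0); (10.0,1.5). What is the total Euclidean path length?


Segment lengths:
  seg1 = sqrt((-8.6)^2 + (4.4)^2) = 9.6602
  seg2 = sqrt((8.7)^2 + (-3.5)^2) = 9.3776
Total = 19.0379


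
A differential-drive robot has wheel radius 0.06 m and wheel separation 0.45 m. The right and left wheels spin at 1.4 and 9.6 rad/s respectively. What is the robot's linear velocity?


vR = r*wR = 0.06*1.4 = 0.084 m/s
vL = r*wL = 0.06*9.6 = 0.576 m/s
v = (vR+vL)/2 = 0.33 m/s
omega = (vR-vL)/L = -1.0933 rad/s
linear velocity = 0.33 m/s


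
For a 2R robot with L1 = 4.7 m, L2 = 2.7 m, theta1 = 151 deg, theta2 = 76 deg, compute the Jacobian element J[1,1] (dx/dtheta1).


J[1,1] = -L1*sin(t1) - L2*sin(t1+t2)
= -4.7*sin(151) - 2.7*sin(227)
= -0.304


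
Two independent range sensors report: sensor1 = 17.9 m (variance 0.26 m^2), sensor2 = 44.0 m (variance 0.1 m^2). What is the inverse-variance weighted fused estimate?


w1 = (1/var1) / (1/var1 + 1/var2)
   = 3.8462 / (3.8462 + 10.0) = 0.2778
w2 = 1 - w1 = 0.7222
fused = w1*s1 + w2*s2 = 4.9722 + 31.7778
= 36.75 m


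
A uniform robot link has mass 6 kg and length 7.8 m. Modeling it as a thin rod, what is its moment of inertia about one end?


I = (1/3) * m * L^2
= (1/3) * 6 * 7.8^2
= 0.333333 * 6 * 60.84
= 121.68 kg*m^2


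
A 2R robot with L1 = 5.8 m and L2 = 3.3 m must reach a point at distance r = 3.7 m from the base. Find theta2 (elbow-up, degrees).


cos(theta2) = (r^2 - L1^2 - L2^2) / (2*L1*L2)
cos(theta2) = (13.69 - 33.64 - 10.89) / 38.28
cos(theta2) = -0.805643
theta2 = 143.6724 degrees


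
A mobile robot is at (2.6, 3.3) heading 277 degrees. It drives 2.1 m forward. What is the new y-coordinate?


y_new = y0 + d*sin(theta)
= 3.3 + 2.1*sin(277)
= 3.3 + -2.0843
= 1.2157


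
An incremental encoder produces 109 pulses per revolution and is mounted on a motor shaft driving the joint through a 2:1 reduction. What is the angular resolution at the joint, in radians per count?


counts per rev = 109
effective counts at joint = 109 * 2 = 218
resolution = 2*pi / 218
= 0.0288 rad/count


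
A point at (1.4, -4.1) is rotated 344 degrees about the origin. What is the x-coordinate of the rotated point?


x' = x*cos(theta) - y*sin(theta)
cos(344 deg) = 0.9613, sin(344 deg) = -0.2756
x' = 1.4 * 0.9613 - -4.1 * -0.2756
= 1.3458 - 1.1301
= 0.2157


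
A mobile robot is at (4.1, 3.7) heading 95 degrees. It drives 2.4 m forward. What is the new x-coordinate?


x_new = x0 + d*cos(theta)
= 4.1 + 2.4*cos(95)
= 4.1 + -0.2092
= 3.8908


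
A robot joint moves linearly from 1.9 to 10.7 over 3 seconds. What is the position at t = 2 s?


s = t/T = 2/3 = 0.6667
p(t) = p0 + (pf-p0)*s
= 1.9 + (10.7 - 1.9) * 0.6667
= 7.7667


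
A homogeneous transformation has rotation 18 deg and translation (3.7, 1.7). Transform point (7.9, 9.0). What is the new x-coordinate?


x' = cos(theta)*px - sin(theta)*py + tx
= 0.9511*7.9 - 0.309*9.0 + 3.7
= 8.4322


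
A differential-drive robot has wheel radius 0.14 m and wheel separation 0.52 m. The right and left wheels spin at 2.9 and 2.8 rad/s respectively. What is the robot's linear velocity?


vR = r*wR = 0.14*2.9 = 0.406 m/s
vL = r*wL = 0.14*2.8 = 0.392 m/s
v = (vR+vL)/2 = 0.399 m/s
omega = (vR-vL)/L = 0.0269 rad/s
linear velocity = 0.399 m/s


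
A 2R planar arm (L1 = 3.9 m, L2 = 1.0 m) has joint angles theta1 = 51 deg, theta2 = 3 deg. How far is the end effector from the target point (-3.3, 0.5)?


End effector via forward kinematics:
x = L1*cos(t1) + L2*cos(t1+t2) = 3.0421
y = L1*sin(t1) + L2*sin(t1+t2) = 3.8399
Distance to target:
d = sqrt((-3.3 - 3.0421)^2 + (0.5 - 3.8399)^2)
= sqrt(40.2227 + 11.1548)
= 7.1678 m


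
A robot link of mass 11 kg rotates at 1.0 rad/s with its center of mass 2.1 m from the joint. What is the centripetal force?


F = m * omega^2 * r
= 11 * 1.0^2 * 2.1
= 11 * 1.0 * 2.1
= 23.1 N


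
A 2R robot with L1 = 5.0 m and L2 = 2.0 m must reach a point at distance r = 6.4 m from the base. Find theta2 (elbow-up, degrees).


cos(theta2) = (r^2 - L1^2 - L2^2) / (2*L1*L2)
cos(theta2) = (40.96 - 25.0 - 4.0) / 20.0
cos(theta2) = 0.598
theta2 = 53.2732 degrees


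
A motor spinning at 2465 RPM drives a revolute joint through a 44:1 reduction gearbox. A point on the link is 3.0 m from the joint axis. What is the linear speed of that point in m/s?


omega_motor = 2465 * 2*pi/60 = 258.1342 rad/s
omega_joint = omega_motor / 44 = 5.8667 rad/s
v = omega_joint * r = 5.8667 * 3.0
= 17.6001 m/s


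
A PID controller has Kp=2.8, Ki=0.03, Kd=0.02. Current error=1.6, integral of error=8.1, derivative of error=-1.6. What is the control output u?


u = Kp*e + Ki*int(e) + Kd*de/dt
= 2.8*1.6 + 0.03*8.1 + 0.02*(-1.6)
= 4.48 + 0.243 + -0.032
= 4.691


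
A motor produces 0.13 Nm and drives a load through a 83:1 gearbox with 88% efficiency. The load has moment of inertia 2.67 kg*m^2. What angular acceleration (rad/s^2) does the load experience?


tau_out = tau_motor * N * eta
= 0.13 * 83 * 0.88 = 9.4952 Nm
alpha = tau_out / I = 9.4952 / 2.67
= 3.5563 rad/s^2


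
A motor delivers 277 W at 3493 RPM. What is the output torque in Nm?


omega = 3493 * 2*pi/60 = 365.7861 rad/s
tau = P / omega = 277 / 365.7861
= 0.7573 Nm


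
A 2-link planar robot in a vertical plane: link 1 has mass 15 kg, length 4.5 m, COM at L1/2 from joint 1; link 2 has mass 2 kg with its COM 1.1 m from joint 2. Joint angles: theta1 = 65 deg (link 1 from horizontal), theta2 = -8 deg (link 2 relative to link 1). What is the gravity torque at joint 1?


Horizontal distance from joint 1 to link-1 COM:
  x_c1 = (L1/2)*cos(t1) = 2.25 * 0.4226 = 0.9509 m
Horizontal distance from joint 1 to link-2 COM:
  x_c2 = L1*cos(t1) + Lc2*cos(t1+t2)
       = 4.5*0.4226 + 1.1*0.5446 = 2.5009 m
tau1 = m1*g*x_c1 + m2*g*x_c2
     = 15*9.81*0.9509 + 2*9.81*2.5009
     = 139.9236 + 49.0674
     = 188.991 Nm


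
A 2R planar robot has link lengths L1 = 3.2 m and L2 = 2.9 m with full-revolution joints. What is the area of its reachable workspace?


r_max = L1 + L2 = 6.1 m
r_min = |L1 - L2| = 0.3 m
Area = pi*(r_max^2 - r_min^2)
= pi*(37.21 - 0.09)
= pi * 37.12
= 116.6159 m^2


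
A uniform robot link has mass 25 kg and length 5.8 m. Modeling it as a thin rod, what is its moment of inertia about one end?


I = (1/3) * m * L^2
= (1/3) * 25 * 5.8^2
= 0.333333 * 25 * 33.64
= 280.3333 kg*m^2


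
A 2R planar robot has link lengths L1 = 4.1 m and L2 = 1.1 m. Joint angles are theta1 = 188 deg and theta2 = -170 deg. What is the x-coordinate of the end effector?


Convert angles to radians: theta1 = 3.2812, theta2 = -2.9671
x = L1*cos(theta1) + L2*cos(theta1+theta2)
x = -4.0601 + 1.0462
x = -3.0139


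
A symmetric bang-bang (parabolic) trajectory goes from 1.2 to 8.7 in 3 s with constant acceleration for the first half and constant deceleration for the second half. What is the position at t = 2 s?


Symmetric rest-to-rest: each phase covers (pf-p0)/2 in time T/2. 0.5*a*(T/2)^2 = (pf-p0)/2 => a = 4*(pf-p0)/T^2
a = 4*(8.7-1.2)/3^2 = 3.3333
t = 2 is in the deceleration phase (t > T/2).
p = pf - 0.5*a*(T-t)^2 = 8.7 - 0.5*3.3333*1^2
= 7.0333


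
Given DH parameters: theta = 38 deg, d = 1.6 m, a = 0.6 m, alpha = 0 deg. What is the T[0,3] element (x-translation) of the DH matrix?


T[0,3] = a * cos(theta)
= 0.6 * cos(38 deg)
= 0.6 * 0.788
= 0.4728


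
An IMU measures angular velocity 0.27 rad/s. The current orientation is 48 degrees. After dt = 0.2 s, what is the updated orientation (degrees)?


delta_theta = w * dt = 0.27 * 0.2 = 0.054 rad
= 3.094 deg
theta_new = 48 + 3.094 = 51.094 deg


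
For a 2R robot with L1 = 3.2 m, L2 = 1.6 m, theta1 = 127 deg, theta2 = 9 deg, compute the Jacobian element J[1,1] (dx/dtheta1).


J[1,1] = -L1*sin(t1) - L2*sin(t1+t2)
= -3.2*sin(127) - 1.6*sin(136)
= -3.6671


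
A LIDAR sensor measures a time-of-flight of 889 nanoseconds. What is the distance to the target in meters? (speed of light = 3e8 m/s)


tof = 889 ns = 8.89e-07 s
dist = c * tof / 2
= 3e8 * 8.89e-07 / 2
= 133.35 m


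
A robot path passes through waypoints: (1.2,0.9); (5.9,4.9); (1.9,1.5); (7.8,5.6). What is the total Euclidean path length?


Segment lengths:
  seg1 = sqrt((4.7)^2 + (4.0)^2) = 6.1717
  seg2 = sqrt((-4.0)^2 + (-3.4)^2) = 5.2498
  seg3 = sqrt((5.9)^2 + (4.1)^2) = 7.1847
Total = 18.6062


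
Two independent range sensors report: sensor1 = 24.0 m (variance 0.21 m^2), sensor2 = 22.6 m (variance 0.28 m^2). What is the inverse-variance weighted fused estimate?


w1 = (1/var1) / (1/var1 + 1/var2)
   = 4.7619 / (4.7619 + 3.5714) = 0.5714
w2 = 1 - w1 = 0.4286
fused = w1*s1 + w2*s2 = 13.7143 + 9.6857
= 23.4 m


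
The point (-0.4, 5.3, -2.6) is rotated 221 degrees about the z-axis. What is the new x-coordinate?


Rotation about z-axis: x' = x*cos(theta) - y*sin(theta)
= -0.4 * -0.7547 - 5.3 * -0.6561
= 3.779


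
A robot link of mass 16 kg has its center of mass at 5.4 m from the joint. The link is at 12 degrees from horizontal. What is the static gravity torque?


tau = m*g*L*cos(angle)
= 16 * 9.81 * 5.4 * cos(12 deg)
= 16 * 9.81 * 5.4 * 0.9781
= 829.0623 Nm


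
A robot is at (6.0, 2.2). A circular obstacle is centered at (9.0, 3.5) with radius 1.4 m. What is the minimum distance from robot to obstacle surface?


center_dist = sqrt((6.0-9.0)^2 + (2.2-3.5)^2)
= sqrt(9.0 + 1.69)
= 3.2696
min_dist = center_dist - radius = 3.2696 - 1.4 = 1.8696 m
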